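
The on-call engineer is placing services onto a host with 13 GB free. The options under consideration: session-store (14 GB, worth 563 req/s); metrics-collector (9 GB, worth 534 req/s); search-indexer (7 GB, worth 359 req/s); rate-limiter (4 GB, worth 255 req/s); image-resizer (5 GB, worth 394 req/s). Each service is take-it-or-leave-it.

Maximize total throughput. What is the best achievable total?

A density-first pass picks rate-limiter + image-resizer — 649 at 9 GB.
The 5 GB tied up in image-resizer is better spent on metrics-collector — total rises to 789 (13 GB).
Next best is search-indexer + image-resizer at 753 (12 GB) — short by 36.

789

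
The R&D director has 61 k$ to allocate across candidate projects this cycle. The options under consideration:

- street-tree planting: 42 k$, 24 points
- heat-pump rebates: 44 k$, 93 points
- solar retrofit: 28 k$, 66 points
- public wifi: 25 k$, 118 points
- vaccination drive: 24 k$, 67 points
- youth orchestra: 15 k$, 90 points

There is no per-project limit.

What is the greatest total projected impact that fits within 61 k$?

360

Best packing: 4×youth orchestra — 60 k$, 360 total.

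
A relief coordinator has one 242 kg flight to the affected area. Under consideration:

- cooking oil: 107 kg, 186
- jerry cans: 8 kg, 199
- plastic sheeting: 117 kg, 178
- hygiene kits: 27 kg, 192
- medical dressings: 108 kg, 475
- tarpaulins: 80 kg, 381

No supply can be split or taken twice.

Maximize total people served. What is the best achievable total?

Jerry cans + hygiene kits + medical dressings + tarpaulins uses 223 of the 242 kg and totals 1247.
The closest alternative, jerry cans + medical dressings + tarpaulins, reaches only 1055.

1247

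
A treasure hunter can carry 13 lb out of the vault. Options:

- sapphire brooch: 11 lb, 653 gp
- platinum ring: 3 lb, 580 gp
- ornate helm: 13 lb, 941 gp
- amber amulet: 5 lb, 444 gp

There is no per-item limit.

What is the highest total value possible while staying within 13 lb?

4×platinum ring uses 12 of the 13 lb and totals 2320.
That's the maximum — no swap from here does better than 2320.

2320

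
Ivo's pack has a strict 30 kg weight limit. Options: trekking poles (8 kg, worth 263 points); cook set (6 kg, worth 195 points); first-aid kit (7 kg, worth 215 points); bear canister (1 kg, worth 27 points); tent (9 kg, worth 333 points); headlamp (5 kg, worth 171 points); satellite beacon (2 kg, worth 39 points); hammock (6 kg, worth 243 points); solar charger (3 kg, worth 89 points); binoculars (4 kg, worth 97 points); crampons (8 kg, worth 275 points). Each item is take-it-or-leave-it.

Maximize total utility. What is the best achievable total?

1073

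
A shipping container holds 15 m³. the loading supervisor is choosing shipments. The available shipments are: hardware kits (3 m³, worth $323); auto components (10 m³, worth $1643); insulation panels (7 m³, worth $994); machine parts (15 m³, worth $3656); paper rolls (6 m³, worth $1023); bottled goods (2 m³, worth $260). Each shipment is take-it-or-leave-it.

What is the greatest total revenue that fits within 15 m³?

3656

Taking machine parts: 15 m³ used, 3656 in revenue.
An exhaustive check of the 64 subsets confirms 3656.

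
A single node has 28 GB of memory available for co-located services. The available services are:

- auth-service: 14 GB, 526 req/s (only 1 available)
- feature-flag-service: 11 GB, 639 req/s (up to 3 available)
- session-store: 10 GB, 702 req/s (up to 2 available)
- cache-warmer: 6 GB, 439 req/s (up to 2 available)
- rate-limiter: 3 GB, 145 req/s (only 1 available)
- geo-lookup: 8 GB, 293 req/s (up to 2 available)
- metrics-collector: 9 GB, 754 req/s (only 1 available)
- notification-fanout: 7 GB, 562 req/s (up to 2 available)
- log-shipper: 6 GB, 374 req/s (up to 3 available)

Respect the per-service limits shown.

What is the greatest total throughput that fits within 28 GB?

2194

The ratio heuristic lands on rate-limiter + metrics-collector + 2×notification-fanout (2023) but leaves 2 GB idle.
The 10 GB tied up in rate-limiter and notification-fanout is better spent on 2×cache-warmer — total rises to 2194 (28 GB).
That's the maximum — no swap from here does better than 2194.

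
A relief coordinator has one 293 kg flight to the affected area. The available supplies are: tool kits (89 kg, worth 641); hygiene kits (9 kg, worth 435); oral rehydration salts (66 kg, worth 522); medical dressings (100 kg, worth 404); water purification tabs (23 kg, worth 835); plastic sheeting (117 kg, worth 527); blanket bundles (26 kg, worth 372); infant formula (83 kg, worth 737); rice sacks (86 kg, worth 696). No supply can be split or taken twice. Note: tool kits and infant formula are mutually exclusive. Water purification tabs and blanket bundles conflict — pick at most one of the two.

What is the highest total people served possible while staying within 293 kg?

3225

Ranking by ratio (people served/kg): hygiene kits 48.33, water purification tabs 36.30, blanket bundles 14.31, infant formula 8.88.
Best packing: hygiene kits + oral rehydration salts + water purification tabs + infant formula + rice sacks — 267 kg, 3225 total.
Runner-up tool kits + hygiene kits + oral rehydration salts + water purification tabs + rice sacks tops out at 3129.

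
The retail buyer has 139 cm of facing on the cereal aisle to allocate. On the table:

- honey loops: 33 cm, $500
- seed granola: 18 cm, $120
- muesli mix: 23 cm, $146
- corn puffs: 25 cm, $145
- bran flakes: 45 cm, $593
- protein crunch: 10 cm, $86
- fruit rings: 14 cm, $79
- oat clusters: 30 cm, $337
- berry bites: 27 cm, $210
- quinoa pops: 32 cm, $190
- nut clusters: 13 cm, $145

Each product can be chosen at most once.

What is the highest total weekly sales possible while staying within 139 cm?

Filling by ratio: honey loops + bran flakes + protein crunch + oat clusters + nut clusters for 1661, with 8 cm left unused.
The 10 cm tied up in protein crunch is better spent on seed granola — total rises to 1695 (139 cm).
No other feasible combination exceeds 1695.

1695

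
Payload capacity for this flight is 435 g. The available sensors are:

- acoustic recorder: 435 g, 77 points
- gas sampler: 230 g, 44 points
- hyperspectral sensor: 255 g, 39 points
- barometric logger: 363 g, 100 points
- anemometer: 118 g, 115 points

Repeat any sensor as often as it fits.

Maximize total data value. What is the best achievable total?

Taking 3×anemometer: 354 g used, 345 in data value.

345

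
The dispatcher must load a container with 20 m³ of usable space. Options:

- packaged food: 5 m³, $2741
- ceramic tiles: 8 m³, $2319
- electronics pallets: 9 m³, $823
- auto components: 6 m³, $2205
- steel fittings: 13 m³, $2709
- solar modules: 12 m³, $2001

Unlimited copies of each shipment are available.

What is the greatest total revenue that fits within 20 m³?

10964

Best packing: 4×packaged food — 20 m³, 10964 total.
Every other selection either busts 20 m³ or fails to beat 10964.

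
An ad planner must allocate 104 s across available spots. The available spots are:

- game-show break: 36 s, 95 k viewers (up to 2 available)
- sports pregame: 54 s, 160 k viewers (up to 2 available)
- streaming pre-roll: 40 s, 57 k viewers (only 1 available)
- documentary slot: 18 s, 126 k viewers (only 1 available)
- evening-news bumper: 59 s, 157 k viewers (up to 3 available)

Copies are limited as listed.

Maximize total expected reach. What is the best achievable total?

Filling by ratio: sports pregame + documentary slot for 286, with 32 s left unused.
The 54 s tied up in sports pregame is better spent on 2×game-show break — total rises to 316 (90 s).

316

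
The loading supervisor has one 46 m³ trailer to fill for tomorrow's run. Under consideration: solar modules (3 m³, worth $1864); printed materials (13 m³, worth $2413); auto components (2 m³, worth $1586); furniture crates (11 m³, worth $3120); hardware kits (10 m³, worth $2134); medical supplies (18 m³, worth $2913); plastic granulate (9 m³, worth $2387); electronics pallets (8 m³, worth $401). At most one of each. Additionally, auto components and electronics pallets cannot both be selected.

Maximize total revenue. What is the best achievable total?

11918

Taking solar modules + printed materials + furniture crates + hardware kits + plastic granulate: 46 m³ used, 11918 in revenue.
Nothing else feasible within 46 m³ beats 11918.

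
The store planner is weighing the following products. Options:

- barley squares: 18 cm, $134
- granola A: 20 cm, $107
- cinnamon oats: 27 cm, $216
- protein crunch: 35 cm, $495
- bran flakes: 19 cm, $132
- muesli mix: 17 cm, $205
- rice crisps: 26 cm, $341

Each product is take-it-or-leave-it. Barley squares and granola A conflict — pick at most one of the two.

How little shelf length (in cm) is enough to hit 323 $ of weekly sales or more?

Need the lightest bundle worth ≥ 323.
rice crisps: 341 weekly sales at 26 cm.
No combination under 26 cm hits 323.

26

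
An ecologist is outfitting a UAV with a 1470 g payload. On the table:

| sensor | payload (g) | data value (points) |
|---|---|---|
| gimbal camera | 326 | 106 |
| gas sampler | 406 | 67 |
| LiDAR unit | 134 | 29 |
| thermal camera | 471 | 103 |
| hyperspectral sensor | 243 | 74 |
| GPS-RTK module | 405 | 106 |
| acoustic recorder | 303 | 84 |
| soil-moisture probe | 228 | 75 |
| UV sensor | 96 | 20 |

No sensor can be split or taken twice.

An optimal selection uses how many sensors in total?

6

Optimal total is 410.
gimbal camera + LiDAR unit + hyperspectral sensor + GPS-RTK module + soil-moisture probe + UV sensor hits 410 at 1432 g.
Every optimal selection uses 6 sensors.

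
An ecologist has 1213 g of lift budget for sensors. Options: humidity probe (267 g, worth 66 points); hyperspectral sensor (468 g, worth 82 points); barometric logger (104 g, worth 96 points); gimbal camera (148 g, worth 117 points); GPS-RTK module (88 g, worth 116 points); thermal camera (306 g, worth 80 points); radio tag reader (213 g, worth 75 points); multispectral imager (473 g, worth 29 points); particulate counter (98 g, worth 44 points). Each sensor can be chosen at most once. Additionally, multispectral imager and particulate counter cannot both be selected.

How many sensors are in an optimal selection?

6

The maximum data value within 1213 g is 550.
For example humidity probe + barometric logger + gimbal camera + GPS-RTK module + thermal camera + radio tag reader achieves it, using 1126 g.
All optima have 6 sensors.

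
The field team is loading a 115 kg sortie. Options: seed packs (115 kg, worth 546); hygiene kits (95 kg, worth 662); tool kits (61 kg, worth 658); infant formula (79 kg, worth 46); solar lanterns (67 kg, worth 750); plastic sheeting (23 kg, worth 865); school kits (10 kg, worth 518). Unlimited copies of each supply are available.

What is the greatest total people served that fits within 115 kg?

11×school kits uses 110 of the 115 kg and totals 5698.
Every other selection either busts 115 kg or fails to beat 5698.

5698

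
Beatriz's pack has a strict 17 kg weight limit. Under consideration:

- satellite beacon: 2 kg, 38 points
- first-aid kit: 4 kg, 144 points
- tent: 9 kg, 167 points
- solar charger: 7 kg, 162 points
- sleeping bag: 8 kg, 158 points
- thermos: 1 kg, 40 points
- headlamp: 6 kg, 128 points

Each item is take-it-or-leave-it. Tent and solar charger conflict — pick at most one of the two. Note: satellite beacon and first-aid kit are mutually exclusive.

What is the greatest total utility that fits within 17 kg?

434

Taking first-aid kit + solar charger + headlamp: 17 kg used, 434 in utility.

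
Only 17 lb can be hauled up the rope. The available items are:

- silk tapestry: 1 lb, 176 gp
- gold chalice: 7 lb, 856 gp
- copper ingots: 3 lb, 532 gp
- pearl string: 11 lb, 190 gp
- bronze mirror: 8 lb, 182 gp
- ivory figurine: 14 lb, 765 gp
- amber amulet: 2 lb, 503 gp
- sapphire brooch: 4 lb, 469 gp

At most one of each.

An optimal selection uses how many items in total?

5

The maximum value within 17 lb is 2536.
For example silk tapestry + gold chalice + copper ingots + amber amulet + sapphire brooch achieves it, using 17 lb.
Every optimal selection uses 5 items.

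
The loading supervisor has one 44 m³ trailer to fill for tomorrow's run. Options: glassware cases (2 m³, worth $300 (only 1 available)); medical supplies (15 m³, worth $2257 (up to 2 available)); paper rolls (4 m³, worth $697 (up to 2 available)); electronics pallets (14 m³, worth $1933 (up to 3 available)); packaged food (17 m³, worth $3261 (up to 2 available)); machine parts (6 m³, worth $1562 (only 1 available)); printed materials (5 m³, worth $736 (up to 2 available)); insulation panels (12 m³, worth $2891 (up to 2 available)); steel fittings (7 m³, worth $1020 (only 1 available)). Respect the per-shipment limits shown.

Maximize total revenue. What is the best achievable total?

9513

Taking the top-ratio shipments first gives glassware cases + 2×paper rolls + machine parts + 2×insulation panels for 9038 (40 m³).
Dropping glassware cases and paper rolls frees 6 m³; slotting in 2×printed materials (10 m³) lifts the total to 9513 at 44 m³.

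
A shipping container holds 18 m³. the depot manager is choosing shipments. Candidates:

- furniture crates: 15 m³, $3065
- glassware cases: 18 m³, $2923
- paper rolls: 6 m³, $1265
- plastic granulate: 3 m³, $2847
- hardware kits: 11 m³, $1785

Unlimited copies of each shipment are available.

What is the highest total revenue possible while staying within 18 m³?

17082

The ratio ordering already packs tightly: 6×plastic granulate, 18 m³, 17082.
That's the maximum — no swap from here does better than 17082.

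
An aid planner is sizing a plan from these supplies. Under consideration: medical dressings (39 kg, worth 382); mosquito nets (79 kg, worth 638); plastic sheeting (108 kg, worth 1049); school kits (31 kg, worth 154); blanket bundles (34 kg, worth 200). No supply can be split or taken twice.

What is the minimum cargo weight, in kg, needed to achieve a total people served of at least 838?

Minimise kg subject to total people served ≥ 838.
Taking plastic sheeting gives 1049 (≥ 838) for 108 kg.
No combination under 108 kg hits 838.

108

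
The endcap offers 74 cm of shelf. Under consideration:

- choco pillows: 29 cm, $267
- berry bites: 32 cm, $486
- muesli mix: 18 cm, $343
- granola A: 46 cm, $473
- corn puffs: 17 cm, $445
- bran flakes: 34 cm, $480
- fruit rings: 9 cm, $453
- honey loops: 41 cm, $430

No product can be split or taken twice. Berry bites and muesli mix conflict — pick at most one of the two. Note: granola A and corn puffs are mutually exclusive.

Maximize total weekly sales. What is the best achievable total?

Taking choco pillows + muesli mix + corn puffs + fruit rings: 73 cm used, 1508 in weekly sales.
The spare 1 cm is too small for any remaining product, and no feasible exchange beats 1508.

1508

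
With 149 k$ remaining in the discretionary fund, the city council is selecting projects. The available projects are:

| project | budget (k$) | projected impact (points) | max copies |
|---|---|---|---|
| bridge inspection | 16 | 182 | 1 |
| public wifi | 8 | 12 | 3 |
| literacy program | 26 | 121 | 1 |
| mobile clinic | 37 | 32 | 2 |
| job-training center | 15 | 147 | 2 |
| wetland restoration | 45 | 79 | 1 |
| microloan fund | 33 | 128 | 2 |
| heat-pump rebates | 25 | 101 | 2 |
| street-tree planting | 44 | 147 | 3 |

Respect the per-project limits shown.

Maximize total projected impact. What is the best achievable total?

872

Ranking by ratio (projected impact/k$): bridge inspection 11.38, job-training center 9.80, literacy program 4.65, heat-pump rebates 4.04.
Filling by ratio: bridge inspection + 3×public wifi + literacy program + 2×job-training center + 2×heat-pump rebates for 835, with 3 k$ left unused.
The 74 k$ tied up in 3×public wifi and 2×heat-pump rebates is better spent on microloan fund + street-tree planting — total rises to 872 (149 k$).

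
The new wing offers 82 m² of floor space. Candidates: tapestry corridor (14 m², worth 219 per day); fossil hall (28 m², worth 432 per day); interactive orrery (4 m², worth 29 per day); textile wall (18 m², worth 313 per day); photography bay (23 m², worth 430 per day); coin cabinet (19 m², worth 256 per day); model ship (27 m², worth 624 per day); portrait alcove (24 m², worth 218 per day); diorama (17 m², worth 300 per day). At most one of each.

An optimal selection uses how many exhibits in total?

4

Best achievable expected visitors is 1586.
One optimal bundle: tapestry corridor + textile wall + photography bay + model ship (82 m²).
Any selection reaching 1586 contains exactly 4 exhibits.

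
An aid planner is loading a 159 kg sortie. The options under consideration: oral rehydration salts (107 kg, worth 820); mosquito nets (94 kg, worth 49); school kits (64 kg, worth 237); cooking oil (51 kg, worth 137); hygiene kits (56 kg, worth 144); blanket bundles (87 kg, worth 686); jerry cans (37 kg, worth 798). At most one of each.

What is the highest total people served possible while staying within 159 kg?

1618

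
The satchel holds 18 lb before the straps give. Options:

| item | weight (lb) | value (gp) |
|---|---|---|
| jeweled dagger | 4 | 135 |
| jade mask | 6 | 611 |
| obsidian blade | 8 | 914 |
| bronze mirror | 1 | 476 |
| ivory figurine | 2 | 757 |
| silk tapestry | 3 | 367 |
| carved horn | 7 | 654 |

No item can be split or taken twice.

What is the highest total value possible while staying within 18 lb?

A density-first pass picks jeweled dagger + obsidian blade + bronze mirror + ivory figurine + silk tapestry — 2649 at 18 lb.
Dropping jeweled dagger and silk tapestry frees 7 lb; slotting in carved horn (7 lb) lifts the total to 2801 at 18 lb.
Every other selection either busts 18 lb or fails to beat 2801.

2801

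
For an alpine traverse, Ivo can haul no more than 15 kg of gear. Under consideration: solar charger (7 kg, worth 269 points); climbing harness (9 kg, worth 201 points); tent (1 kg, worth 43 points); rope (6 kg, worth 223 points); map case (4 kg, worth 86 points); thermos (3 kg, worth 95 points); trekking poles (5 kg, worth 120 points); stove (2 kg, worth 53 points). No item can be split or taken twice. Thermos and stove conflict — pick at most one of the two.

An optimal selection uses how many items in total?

Best achievable utility is 545.
One optimal bundle: solar charger + rope + stove (15 kg).
Every optimal selection uses 3 items.

3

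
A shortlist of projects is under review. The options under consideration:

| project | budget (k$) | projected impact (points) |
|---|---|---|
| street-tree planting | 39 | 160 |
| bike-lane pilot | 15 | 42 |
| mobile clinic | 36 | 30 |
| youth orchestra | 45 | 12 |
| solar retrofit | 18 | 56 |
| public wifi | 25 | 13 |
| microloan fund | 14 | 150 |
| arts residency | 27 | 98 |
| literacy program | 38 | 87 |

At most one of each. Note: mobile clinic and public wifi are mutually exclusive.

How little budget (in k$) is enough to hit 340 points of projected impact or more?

68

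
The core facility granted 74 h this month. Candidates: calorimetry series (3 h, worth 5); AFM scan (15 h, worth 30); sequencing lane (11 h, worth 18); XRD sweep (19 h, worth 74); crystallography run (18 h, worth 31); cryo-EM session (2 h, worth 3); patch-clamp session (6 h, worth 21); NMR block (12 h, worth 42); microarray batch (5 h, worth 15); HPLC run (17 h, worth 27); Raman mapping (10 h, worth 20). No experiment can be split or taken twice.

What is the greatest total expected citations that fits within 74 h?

Calorimetry series + AFM scan + XRD sweep + cryo-EM session + patch-clamp session + NMR block + microarray batch + Raman mapping uses 72 of the 74 h and totals 210.

210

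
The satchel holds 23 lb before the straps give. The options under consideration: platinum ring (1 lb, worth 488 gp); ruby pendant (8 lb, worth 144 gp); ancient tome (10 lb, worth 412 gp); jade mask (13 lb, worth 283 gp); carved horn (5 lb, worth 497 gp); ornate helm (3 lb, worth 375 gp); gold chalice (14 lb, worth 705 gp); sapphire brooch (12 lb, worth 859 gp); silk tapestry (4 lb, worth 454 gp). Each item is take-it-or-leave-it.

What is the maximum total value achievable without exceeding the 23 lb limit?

2298

By value per lb: platinum ring 488.00, ornate helm 125.00, silk tapestry 113.50 lead.
Taking the top-ratio items first gives platinum ring + ancient tome + carved horn + ornate helm + silk tapestry for 2226 (23 lb).
The 13 lb tied up in ancient tome and ornate helm is better spent on sapphire brooch — total rises to 2298 (22 lb).
The closest alternative, platinum ring + ancient tome + carved horn + ornate helm + silk tapestry, reaches only 2226.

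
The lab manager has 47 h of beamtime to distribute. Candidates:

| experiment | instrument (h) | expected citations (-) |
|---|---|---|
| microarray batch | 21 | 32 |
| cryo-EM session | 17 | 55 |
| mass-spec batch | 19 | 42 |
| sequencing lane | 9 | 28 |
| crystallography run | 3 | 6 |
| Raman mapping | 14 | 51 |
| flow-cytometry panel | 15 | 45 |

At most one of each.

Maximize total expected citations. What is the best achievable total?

Ranking by ratio (expected citations/h): Raman mapping 3.64, cryo-EM session 3.24, sequencing lane 3.11, flow-cytometry panel 3.00.
Greedy by ratio would take cryo-EM session + sequencing lane + crystallography run + Raman mapping: 43 h used, total 140.
Replace sequencing lane and crystallography run with flow-cytometry panel: the trade gains 11 net, giving 151 at 46 h.
Next best is cryo-EM session + sequencing lane + crystallography run + Raman mapping at 140 (43 h) — short by 11.

151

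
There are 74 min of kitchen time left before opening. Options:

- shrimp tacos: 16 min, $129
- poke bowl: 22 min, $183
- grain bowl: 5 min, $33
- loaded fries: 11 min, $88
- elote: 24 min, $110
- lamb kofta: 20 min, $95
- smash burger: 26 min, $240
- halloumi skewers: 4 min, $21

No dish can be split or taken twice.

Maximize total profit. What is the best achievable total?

606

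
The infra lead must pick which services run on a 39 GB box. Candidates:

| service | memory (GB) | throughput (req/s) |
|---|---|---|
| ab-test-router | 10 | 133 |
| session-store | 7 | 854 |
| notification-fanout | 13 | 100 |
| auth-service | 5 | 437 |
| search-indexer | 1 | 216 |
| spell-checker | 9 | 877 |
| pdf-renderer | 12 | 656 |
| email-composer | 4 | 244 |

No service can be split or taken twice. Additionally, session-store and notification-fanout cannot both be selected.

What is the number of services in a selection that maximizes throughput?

Best achievable throughput is 3284.
For example session-store + auth-service + search-indexer + spell-checker + pdf-renderer + email-composer achieves it, using 38 GB.
Every optimal selection uses 6 services.

6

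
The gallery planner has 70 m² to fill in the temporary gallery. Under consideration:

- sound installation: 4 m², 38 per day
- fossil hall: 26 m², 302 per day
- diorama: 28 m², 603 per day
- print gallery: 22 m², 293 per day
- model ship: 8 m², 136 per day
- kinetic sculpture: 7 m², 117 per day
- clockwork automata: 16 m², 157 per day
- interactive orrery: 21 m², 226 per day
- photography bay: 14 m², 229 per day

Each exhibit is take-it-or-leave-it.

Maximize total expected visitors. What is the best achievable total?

A density-first pass picks sound installation + diorama + model ship + kinetic sculpture + photography bay — 1123 at 61 m².
Dropping photography bay frees 14 m²; slotting in print gallery (22 m²) lifts the total to 1187 at 69 m².

1187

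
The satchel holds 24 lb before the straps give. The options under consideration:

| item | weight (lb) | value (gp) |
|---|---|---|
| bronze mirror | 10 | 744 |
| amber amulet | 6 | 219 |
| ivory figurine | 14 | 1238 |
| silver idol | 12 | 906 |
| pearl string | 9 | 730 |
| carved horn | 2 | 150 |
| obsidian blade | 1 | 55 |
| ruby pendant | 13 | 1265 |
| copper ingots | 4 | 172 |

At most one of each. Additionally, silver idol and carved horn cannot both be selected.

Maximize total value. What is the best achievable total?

Best packing: pearl string + carved horn + ruby pendant — 24 lb, 2145 total.

2145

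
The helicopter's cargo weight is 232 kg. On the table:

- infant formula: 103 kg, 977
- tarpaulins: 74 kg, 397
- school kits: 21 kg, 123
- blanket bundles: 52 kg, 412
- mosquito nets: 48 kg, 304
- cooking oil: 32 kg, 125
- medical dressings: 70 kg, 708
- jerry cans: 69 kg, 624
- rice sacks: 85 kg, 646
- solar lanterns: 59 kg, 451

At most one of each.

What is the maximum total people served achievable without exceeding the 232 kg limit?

Filling by ratio: infant formula + blanket bundles + medical dressings for 2097, with 7 kg left unused.
The 52 kg tied up in blanket bundles is better spent on solar lanterns — total rises to 2136 (232 kg).
Nothing else within 232 kg beats 2136.

2136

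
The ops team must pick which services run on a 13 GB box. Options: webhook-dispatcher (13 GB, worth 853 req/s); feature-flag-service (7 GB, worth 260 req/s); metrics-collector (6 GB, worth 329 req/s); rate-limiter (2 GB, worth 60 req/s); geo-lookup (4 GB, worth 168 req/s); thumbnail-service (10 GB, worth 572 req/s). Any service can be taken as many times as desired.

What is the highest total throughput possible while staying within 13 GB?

Best packing: webhook-dispatcher — 13 GB, 853 total.
No other feasible combination exceeds 853.

853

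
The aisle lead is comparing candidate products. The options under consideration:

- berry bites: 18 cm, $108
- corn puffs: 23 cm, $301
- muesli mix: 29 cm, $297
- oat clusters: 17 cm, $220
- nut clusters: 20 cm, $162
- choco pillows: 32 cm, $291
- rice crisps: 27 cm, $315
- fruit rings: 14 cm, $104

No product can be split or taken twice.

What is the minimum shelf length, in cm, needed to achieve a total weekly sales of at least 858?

79

Need the lightest bundle worth ≥ 858.
corn puffs + muesli mix + rice crisps: 913 weekly sales at 79 cm.
Below 79 cm the best achievable stays under 858.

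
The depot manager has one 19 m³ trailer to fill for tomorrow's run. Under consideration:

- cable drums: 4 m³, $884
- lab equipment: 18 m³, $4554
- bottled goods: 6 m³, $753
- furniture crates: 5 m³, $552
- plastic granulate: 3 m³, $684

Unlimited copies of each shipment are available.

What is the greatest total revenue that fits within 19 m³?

The ratio ordering already packs tightly: lab equipment, 18 m³, 4554.
No other feasible combination exceeds 4554.

4554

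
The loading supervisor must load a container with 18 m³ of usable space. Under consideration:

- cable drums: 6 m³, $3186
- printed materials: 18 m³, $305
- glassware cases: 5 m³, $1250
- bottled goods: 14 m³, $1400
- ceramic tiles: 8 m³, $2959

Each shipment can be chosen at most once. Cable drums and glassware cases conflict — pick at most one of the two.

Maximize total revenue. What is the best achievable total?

6145

Ranking by ratio (revenue/m³): cable drums 531.00, ceramic tiles 369.88, glassware cases 250.00.
Best packing: cable drums + ceramic tiles — 14 m³, 6145 total.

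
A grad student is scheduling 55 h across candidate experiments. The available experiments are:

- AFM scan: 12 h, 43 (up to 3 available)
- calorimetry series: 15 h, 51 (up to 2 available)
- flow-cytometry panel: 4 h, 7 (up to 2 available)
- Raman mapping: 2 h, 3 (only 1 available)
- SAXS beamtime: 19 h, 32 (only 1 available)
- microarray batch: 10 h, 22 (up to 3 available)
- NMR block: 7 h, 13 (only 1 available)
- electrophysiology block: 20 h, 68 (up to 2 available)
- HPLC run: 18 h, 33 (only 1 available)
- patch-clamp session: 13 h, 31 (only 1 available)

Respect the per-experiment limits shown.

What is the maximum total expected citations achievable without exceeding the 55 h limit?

A density-first pass picks 3×AFM scan + calorimetry series + flow-cytometry panel — 187 at 55 h.
Replace AFM scan and flow-cytometry panel with calorimetry series: the trade gains 1 net, giving 188 at 54 h.
That's the maximum — no swap from here does better than 188.

188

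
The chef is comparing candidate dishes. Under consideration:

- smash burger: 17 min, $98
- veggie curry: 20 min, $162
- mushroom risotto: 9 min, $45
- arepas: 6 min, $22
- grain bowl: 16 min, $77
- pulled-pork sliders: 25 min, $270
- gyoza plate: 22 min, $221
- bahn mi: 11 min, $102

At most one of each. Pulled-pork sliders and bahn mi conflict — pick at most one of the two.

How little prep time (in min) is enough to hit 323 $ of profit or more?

33

Look for the lowest-prep combination reaching 323.
Taking gyoza plate + bahn mi gives 323 (≥ 323) for 33 min.
Below 33 min the best achievable stays under 323.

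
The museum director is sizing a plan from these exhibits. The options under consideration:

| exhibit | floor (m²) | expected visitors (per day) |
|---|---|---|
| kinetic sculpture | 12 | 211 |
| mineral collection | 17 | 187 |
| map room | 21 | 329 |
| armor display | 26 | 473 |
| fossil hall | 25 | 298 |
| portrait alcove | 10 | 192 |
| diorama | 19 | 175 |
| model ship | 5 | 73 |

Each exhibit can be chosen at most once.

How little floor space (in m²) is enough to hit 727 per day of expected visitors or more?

Look for the lowest-floor combination reaching 727.
Taking armor display + portrait alcove + model ship gives 738 (≥ 727) for 41 m².
Below 41 m² the best achievable stays under 727.

41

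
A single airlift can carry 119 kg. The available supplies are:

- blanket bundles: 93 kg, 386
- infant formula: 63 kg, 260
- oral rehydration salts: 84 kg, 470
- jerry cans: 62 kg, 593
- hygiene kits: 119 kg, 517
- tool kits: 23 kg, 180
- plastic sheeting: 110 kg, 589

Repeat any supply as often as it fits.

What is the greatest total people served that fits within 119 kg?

953

Density check — jerry cans 9.56, tool kits 7.83, oral rehydration salts 5.60, plastic sheeting 5.35 are the best per kg.
Jerry cans + 2×tool kits uses 108 of the 119 kg and totals 953.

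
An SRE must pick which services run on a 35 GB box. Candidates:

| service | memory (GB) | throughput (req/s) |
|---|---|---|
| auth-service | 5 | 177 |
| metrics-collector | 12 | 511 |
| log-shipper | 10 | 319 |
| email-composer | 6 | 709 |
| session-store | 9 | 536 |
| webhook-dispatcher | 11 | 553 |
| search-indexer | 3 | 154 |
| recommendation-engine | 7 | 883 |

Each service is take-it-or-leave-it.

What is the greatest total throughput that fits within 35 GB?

2681

A density-first pass picks auth-service + email-composer + session-store + search-indexer + recommendation-engine — 2459 at 30 GB.
Dropping auth-service and search-indexer frees 8 GB; slotting in webhook-dispatcher (11 GB) lifts the total to 2681 at 33 GB.
The spare 2 GB is too small for any remaining service, and no exchange beats 2681.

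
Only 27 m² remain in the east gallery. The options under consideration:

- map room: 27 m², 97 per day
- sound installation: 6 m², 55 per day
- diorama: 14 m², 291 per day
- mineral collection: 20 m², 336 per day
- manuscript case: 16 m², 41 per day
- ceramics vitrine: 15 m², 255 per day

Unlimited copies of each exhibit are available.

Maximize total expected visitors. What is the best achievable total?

401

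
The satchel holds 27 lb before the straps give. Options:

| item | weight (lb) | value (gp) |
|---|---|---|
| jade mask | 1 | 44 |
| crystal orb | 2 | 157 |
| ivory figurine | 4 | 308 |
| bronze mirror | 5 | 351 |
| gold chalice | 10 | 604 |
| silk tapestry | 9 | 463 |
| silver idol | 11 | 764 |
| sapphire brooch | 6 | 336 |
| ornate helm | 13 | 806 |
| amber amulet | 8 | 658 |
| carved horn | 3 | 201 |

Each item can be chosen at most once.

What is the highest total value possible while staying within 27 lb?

A density-first pass picks jade mask + crystal orb + ivory figurine + bronze mirror + amber amulet + carved horn — 1719 at 23 lb.
Replace crystal orb and bronze mirror with silver idol: the trade gains 256 net, giving 1975 at 27 lb.

1975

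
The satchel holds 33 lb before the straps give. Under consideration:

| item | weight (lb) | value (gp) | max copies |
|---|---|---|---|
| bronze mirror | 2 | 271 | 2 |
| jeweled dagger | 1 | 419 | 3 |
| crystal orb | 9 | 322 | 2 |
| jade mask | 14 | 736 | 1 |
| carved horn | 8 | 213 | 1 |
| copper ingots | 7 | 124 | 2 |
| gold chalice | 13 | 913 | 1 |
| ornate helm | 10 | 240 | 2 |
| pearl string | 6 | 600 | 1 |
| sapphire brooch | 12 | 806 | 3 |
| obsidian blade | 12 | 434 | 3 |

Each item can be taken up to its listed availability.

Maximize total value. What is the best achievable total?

3518

A density-first pass picks 2×bronze mirror + 3×jeweled dagger + copper ingots + gold chalice + pearl string — 3436 at 33 lb.
Replace copper ingots and pearl string with sapphire brooch: the trade gains 82 net, giving 3518 at 32 lb.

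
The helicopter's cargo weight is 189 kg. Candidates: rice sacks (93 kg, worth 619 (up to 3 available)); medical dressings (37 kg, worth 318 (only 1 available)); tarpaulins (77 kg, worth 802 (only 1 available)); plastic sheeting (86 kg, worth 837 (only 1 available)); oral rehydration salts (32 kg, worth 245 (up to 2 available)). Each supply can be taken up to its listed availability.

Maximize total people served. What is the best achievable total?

1645

A density-first pass picks tarpaulins + plastic sheeting — 1639 at 163 kg.
Replace tarpaulins with medical dressings + 2×oral rehydration salts: the trade gains 6 net, giving 1645 at 187 kg.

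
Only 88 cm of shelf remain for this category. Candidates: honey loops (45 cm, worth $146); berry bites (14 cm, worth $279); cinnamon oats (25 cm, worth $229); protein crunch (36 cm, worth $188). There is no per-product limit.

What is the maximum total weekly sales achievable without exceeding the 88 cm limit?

1674

Taking 6×berry bites: 84 cm used, 1674 in weekly sales.
Every other selection either busts 88 cm or fails to beat 1674.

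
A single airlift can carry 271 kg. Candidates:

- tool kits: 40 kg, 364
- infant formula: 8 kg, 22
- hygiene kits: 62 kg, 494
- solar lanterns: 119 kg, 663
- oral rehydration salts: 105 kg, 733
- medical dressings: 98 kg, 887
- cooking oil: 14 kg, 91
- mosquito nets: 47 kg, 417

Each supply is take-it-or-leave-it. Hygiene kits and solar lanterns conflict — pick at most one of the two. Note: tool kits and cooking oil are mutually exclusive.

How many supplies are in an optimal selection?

Optimal total is 2184.
tool kits + infant formula + hygiene kits + medical dressings + mosquito nets hits 2184 at 255 kg.
Any selection reaching 2184 contains exactly 5 supplies.

5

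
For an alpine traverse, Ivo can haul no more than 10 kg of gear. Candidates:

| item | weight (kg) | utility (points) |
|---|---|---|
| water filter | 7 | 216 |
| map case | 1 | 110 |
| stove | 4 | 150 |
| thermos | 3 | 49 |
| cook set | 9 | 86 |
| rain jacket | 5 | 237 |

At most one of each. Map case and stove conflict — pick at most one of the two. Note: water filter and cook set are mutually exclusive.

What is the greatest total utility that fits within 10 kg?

396

Ranking by ratio (utility/kg): map case 110.00, rain jacket 47.40, stove 37.50.
Map case + thermos + rain jacket uses 9 of the 10 kg and totals 396.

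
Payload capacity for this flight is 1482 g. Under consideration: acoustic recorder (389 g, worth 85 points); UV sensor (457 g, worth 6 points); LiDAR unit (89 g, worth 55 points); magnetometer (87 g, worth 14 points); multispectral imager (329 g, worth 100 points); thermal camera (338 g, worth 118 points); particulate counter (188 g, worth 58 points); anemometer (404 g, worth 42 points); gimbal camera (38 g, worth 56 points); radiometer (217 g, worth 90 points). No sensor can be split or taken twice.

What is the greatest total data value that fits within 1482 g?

504

Greedy by ratio would take LiDAR unit + magnetometer + multispectral imager + thermal camera + particulate counter + gimbal camera + radiometer: 1286 g used, total 491.
Dropping magnetometer and particulate counter frees 275 g; slotting in acoustic recorder (389 g) lifts the total to 504 at 1400 g.
Runner-up LiDAR unit + magnetometer + multispectral imager + thermal camera + particulate counter + gimbal camera + radiometer tops out at 491.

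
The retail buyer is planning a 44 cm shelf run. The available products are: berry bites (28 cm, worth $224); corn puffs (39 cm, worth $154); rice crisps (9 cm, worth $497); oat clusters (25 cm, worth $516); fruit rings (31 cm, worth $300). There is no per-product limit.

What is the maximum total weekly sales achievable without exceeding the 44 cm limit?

Ranking by ratio (weekly sales/cm): rice crisps 55.22, oat clusters 20.64, fruit rings 9.68.
4×rice crisps uses 36 of the 44 cm and totals 1988.
Every other selection either busts 44 cm or fails to beat 1988.

1988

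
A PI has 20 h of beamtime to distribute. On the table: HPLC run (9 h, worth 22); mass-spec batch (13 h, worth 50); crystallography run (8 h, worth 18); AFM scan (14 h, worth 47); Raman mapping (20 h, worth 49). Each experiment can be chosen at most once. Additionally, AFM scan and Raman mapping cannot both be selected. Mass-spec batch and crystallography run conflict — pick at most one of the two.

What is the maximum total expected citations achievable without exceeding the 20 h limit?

50

Mass-spec batch uses 13 of the 20 h and totals 50.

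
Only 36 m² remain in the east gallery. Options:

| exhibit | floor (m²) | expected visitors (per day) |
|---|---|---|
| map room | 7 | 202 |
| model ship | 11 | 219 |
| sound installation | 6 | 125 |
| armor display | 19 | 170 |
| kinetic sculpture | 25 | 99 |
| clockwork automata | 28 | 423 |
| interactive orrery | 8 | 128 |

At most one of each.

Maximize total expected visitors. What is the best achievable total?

Best packing: map room + model ship + sound installation + interactive orrery — 32 m², 674 total.
Next best is map room + clockwork automata at 625 (35 m²) — short by 49.

674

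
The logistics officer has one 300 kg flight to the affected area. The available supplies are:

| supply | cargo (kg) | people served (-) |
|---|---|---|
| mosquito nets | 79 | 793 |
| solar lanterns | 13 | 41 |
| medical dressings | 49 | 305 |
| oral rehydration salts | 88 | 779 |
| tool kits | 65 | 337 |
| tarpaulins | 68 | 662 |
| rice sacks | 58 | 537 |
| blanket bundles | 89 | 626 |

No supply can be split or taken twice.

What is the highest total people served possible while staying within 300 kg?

Density check — mosquito nets 10.04, tarpaulins 9.74, rice sacks 9.26 are the best per kg.
Best packing: mosquito nets + oral rehydration salts + tarpaulins + rice sacks — 293 kg, 2771 total.
The spare 7 kg is too small for any remaining supply, and no exchange beats 2771.

2771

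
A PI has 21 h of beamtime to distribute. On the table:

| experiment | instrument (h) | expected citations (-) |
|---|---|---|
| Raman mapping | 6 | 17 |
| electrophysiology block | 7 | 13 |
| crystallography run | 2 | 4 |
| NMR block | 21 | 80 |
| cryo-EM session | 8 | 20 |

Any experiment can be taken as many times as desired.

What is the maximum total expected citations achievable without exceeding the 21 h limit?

80

Best packing: NMR block — 21 h, 80 total.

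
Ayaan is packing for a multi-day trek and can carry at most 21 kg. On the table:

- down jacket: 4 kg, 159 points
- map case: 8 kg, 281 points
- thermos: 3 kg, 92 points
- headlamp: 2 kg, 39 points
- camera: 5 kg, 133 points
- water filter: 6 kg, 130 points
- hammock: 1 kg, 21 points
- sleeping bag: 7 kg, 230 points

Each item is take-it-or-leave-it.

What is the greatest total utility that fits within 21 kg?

Taking the top-ratio items first gives down jacket + map case + hammock + sleeping bag for 691 (20 kg).
Dropping hammock frees 1 kg; slotting in headlamp (2 kg) lifts the total to 709 at 21 kg.
That's the maximum — no swap from here does better than 709.

709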